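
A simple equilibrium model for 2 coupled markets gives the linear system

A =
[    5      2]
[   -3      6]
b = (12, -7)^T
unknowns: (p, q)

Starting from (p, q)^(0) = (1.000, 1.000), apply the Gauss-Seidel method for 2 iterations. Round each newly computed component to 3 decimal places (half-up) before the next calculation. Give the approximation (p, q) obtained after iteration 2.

(2.467, 0.067)

Iteration 1:
  p = (12 - (2)·1.000) / (5) = 2.000
  q = (-7 - (-3)·2.000) / (6) = -0.167
Iteration 2:
  p = (12 - (2)·-0.167) / (5) = 2.467
  q = (-7 - (-3)·2.467) / (6) = 0.067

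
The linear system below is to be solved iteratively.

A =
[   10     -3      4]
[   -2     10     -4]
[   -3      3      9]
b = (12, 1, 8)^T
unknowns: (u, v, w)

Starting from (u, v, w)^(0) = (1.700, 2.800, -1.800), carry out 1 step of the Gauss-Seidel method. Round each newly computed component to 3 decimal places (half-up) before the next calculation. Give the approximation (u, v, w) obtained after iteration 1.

(2.760, -0.068, 1.832)

Iteration 1:
  u = (12 - (-3)·2.800 - (4)·-1.800) / (10) = 2.760
  v = (1 - (-2)·2.760 - (-4)·-1.800) / (10) = -0.068
  w = (8 - (-3)·2.760 - (3)·-0.068) / (9) = 1.832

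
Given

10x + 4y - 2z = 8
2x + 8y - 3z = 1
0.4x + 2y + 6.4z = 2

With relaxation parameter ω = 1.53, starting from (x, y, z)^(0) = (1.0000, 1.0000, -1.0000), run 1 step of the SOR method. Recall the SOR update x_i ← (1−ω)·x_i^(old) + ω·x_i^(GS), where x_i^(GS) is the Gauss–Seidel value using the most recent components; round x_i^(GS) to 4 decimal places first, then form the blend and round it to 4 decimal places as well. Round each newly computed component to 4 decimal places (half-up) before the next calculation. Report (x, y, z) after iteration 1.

Iteration 1:
  x: GS value = (8 - (4)·1.0000 - (-2)·-1.0000) / (10) = 0.2000;  x ← (1−ω)·1.0000 + ω·0.2000 = -0.2240
  y: GS value = (1 - (2)·-0.2240 - (-3)·-1.0000) / (8) = -0.1940;  y ← (1−ω)·1.0000 + ω·-0.1940 = -0.8268
  z: GS value = (2 - (0.4)·-0.2240 - (2)·-0.8268) / (6.4) = 0.5849;  z ← (1−ω)·-1.0000 + ω·0.5849 = 1.4249

(-0.2240, -0.8268, 1.4249)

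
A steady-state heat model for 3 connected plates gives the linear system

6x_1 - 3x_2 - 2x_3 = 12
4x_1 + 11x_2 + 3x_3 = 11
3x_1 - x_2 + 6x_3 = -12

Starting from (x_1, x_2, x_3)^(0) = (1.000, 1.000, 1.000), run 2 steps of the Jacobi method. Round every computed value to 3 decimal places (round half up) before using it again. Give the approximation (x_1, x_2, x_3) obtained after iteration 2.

Iteration 1:
  x_1 = (12 - (-3)·1.000 - (-2)·1.000) / (6) = 2.833
  x_2 = (11 - (4)·1.000 - (3)·1.000) / (11) = 0.364
  x_3 = (-12 - (3)·1.000 - (-1)·1.000) / (6) = -2.333
Iteration 2:
  x_1 = (12 - (-3)·0.364 - (-2)·-2.333) / (6) = 1.404
  x_2 = (11 - (4)·2.833 - (3)·-2.333) / (11) = 0.606
  x_3 = (-12 - (3)·2.833 - (-1)·0.364) / (6) = -3.356

(1.404, 0.606, -3.356)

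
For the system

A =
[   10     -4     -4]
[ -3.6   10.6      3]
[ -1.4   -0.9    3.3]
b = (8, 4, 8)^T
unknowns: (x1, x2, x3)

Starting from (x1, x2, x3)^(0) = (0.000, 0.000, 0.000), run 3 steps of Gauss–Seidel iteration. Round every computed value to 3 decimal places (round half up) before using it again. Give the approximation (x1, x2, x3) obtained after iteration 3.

Iteration 1:
  x1 = (8 - (-4)·0.000 - (-4)·0.000) / (10) = 0.800
  x2 = (4 - (-3.6)·0.800 - (3)·0.000) / (10.6) = 0.649
  x3 = (8 - (-1.4)·0.800 - (-0.9)·0.649) / (3.3) = 2.941
Iteration 2:
  x1 = (8 - (-4)·0.649 - (-4)·2.941) / (10) = 2.236
  x2 = (4 - (-3.6)·2.236 - (3)·2.941) / (10.6) = 0.304
  x3 = (8 - (-1.4)·2.236 - (-0.9)·0.304) / (3.3) = 3.456
Iteration 3:
  x1 = (8 - (-4)·0.304 - (-4)·3.456) / (10) = 2.304
  x2 = (4 - (-3.6)·2.304 - (3)·3.456) / (10.6) = 0.182
  x3 = (8 - (-1.4)·2.304 - (-0.9)·0.182) / (3.3) = 3.451

(2.304, 0.182, 3.451)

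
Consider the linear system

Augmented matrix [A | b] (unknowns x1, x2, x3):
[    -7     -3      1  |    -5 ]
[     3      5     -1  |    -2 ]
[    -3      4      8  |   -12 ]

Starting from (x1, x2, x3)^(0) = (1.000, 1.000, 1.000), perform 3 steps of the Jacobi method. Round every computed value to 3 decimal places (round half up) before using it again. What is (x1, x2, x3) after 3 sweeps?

(1.001, -1.083, -0.700)

Iteration 1:
  x1 = (-5 - (-3)·1.000 - (1)·1.000) / (-7) = 0.429
  x2 = (-2 - (3)·1.000 - (-1)·1.000) / (5) = -0.800
  x3 = (-12 - (-3)·1.000 - (4)·1.000) / (8) = -1.625
Iteration 2:
  x1 = (-5 - (-3)·-0.800 - (1)·-1.625) / (-7) = 0.825
  x2 = (-2 - (3)·0.429 - (-1)·-1.625) / (5) = -0.982
  x3 = (-12 - (-3)·0.429 - (4)·-0.800) / (8) = -0.939
Iteration 3:
  x1 = (-5 - (-3)·-0.982 - (1)·-0.939) / (-7) = 1.001
  x2 = (-2 - (3)·0.825 - (-1)·-0.939) / (5) = -1.083
  x3 = (-12 - (-3)·0.825 - (4)·-0.982) / (8) = -0.700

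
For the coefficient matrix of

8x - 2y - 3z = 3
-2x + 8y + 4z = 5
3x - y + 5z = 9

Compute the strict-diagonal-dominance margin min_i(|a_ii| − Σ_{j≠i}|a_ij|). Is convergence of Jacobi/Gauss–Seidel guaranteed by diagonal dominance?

1

row 1: |8| − (2+3) = 3
row 2: |8| − (2+4) = 2
row 3: |5| − (3+1) = 1
minimum over rows = 1 → strictly diagonally dominant (convergence guaranteed)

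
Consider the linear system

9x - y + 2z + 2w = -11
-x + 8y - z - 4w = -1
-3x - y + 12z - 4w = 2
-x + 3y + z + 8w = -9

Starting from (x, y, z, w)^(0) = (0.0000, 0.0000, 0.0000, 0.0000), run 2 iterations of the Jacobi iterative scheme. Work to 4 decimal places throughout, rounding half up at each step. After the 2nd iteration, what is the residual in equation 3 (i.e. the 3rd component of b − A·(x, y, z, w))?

-0.6042

Iteration 1:
  x = (-11 - (-1)·0.0000 - (2)·0.0000 - (2)·0.0000) / (9) = -1.2222
  y = (-1 - (-1)·0.0000 - (-1)·0.0000 - (-4)·0.0000) / (8) = -0.1250
  z = (2 - (-3)·0.0000 - (-1)·0.0000 - (-4)·0.0000) / (12) = 0.1667
  w = (-9 - (-1)·0.0000 - (3)·0.0000 - (1)·0.0000) / (8) = -1.1250
Iteration 2:
  x = (-11 - (-1)·-0.1250 - (2)·0.1667 - (2)·-1.1250) / (9) = -1.0232
  y = (-1 - (-1)·-1.2222 - (-1)·0.1667 - (-4)·-1.1250) / (8) = -0.8194
  z = (2 - (-3)·-1.2222 - (-1)·-0.1250 - (-4)·-1.1250) / (12) = -0.5243
  w = (-9 - (-1)·-1.2222 - (3)·-0.1250 - (1)·0.1667) / (8) = -1.2517
Residual b − A·x = (0.9414, -0.9991, -0.6042, 2.9729)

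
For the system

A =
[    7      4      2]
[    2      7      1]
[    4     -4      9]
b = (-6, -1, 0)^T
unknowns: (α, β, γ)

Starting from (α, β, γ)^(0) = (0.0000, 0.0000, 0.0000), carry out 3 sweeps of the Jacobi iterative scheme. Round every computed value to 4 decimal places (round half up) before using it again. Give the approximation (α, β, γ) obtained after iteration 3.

(-1.0061, 0.0334, 0.3900)

Iteration 1:
  α = (-6 - (4)·0.0000 - (2)·0.0000) / (7) = -0.8571
  β = (-1 - (2)·0.0000 - (1)·0.0000) / (7) = -0.1429
  γ = (0 - (4)·0.0000 - (-4)·0.0000) / (9) = 0.0000
Iteration 2:
  α = (-6 - (4)·-0.1429 - (2)·0.0000) / (7) = -0.7755
  β = (-1 - (2)·-0.8571 - (1)·0.0000) / (7) = 0.1020
  γ = (0 - (4)·-0.8571 - (-4)·-0.1429) / (9) = 0.3174
Iteration 3:
  α = (-6 - (4)·0.1020 - (2)·0.3174) / (7) = -1.0061
  β = (-1 - (2)·-0.7755 - (1)·0.3174) / (7) = 0.0334
  γ = (0 - (4)·-0.7755 - (-4)·0.1020) / (9) = 0.3900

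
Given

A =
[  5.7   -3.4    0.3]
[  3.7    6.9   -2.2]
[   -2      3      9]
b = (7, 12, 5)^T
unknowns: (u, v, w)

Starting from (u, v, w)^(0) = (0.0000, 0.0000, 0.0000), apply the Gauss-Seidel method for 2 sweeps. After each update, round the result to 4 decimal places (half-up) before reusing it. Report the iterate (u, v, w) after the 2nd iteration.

Iteration 1:
  u = (7 - (-3.4)·0.0000 - (0.3)·0.0000) / (5.7) = 1.2281
  v = (12 - (3.7)·1.2281 - (-2.2)·0.0000) / (6.9) = 1.0806
  w = (5 - (-2)·1.2281 - (3)·1.0806) / (9) = 0.4683
Iteration 2:
  u = (7 - (-3.4)·1.0806 - (0.3)·0.4683) / (5.7) = 1.8480
  v = (12 - (3.7)·1.8480 - (-2.2)·0.4683) / (6.9) = 0.8975
  w = (5 - (-2)·1.8480 - (3)·0.8975) / (9) = 0.6671

(1.8480, 0.8975, 0.6671)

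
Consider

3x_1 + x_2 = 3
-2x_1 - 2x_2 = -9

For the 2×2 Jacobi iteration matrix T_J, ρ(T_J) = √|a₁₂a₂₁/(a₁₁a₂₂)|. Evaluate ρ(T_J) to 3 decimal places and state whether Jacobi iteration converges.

a₁₂a₂₁/(a₁₁a₂₂) = (1)·(-2) / ((3)·(-2)) = 0.333333
ρ = √|0.333333| = √0.333333 = 0.577
ρ < 1, so Jacobi converges

0.577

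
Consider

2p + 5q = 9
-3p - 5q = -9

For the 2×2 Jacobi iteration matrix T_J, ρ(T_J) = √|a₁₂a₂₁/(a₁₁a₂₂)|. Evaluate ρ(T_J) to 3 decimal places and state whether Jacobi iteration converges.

1.225

a₁₂a₂₁/(a₁₁a₂₂) = (5)·(-3) / ((2)·(-5)) = 1.500000
ρ = √|1.500000| = √1.500000 = 1.225
ρ > 1, so Jacobi diverges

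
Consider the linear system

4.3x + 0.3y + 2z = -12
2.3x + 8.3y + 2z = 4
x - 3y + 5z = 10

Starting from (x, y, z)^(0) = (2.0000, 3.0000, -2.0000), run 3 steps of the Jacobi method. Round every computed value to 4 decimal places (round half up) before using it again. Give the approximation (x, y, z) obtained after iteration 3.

Iteration 1:
  x = (-12 - (0.3)·3.0000 - (2)·-2.0000) / (4.3) = -2.0698
  y = (4 - (2.3)·2.0000 - (2)·-2.0000) / (8.3) = 0.4096
  z = (10 - (1)·2.0000 - (-3)·3.0000) / (5) = 3.4000
Iteration 2:
  x = (-12 - (0.3)·0.4096 - (2)·3.4000) / (4.3) = -4.4007
  y = (4 - (2.3)·-2.0698 - (2)·3.4000) / (8.3) = 0.2362
  z = (10 - (1)·-2.0698 - (-3)·0.4096) / (5) = 2.6597
Iteration 3:
  x = (-12 - (0.3)·0.2362 - (2)·2.6597) / (4.3) = -4.0442
  y = (4 - (2.3)·-4.4007 - (2)·2.6597) / (8.3) = 1.0605
  z = (10 - (1)·-4.4007 - (-3)·0.2362) / (5) = 3.0219

(-4.0442, 1.0605, 3.0219)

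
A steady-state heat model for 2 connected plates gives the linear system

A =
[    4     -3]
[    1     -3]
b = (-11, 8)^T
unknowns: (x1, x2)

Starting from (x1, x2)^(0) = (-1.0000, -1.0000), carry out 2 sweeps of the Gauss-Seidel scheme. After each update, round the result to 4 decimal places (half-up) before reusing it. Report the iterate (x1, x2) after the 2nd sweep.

(-5.6250, -4.5417)

Iteration 1:
  x1 = (-11 - (-3)·-1.0000) / (4) = -3.5000
  x2 = (8 - (1)·-3.5000) / (-3) = -3.8333
Iteration 2:
  x1 = (-11 - (-3)·-3.8333) / (4) = -5.6250
  x2 = (8 - (1)·-5.6250) / (-3) = -4.5417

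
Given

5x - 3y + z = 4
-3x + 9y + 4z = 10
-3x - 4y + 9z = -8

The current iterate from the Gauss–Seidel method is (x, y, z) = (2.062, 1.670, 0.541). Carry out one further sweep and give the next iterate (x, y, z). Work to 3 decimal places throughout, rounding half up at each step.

One sweep:
  x = (4 - (-3)·1.670 - (1)·0.541) / (5) = 1.694
  y = (10 - (-3)·1.694 - (4)·0.541) / (9) = 1.435
  z = (-8 - (-3)·1.694 - (-4)·1.435) / (9) = 0.314

(1.694, 1.435, 0.314)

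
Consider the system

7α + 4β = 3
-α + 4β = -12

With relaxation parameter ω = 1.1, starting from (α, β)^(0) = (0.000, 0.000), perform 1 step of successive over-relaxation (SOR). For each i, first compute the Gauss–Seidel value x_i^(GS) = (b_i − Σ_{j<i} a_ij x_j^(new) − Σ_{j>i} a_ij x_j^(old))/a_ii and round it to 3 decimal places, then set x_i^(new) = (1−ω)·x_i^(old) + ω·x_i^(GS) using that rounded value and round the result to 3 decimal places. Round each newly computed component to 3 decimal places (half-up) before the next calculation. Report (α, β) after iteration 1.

Iteration 1:
  α: GS value = (3 - (4)·0.000) / (7) = 0.429;  α ← (1−ω)·0.000 + ω·0.429 = 0.472
  β: GS value = (-12 - (-1)·0.472) / (4) = -2.882;  β ← (1−ω)·0.000 + ω·-2.882 = -3.170

(0.472, -3.170)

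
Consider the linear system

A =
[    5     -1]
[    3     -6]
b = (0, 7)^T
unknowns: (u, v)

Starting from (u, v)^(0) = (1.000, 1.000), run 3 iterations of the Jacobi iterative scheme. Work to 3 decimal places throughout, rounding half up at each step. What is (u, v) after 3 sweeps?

Iteration 1:
  u = (0 - (-1)·1.000) / (5) = 0.200
  v = (7 - (3)·1.000) / (-6) = -0.667
Iteration 2:
  u = (0 - (-1)·-0.667) / (5) = -0.133
  v = (7 - (3)·0.200) / (-6) = -1.067
Iteration 3:
  u = (0 - (-1)·-1.067) / (5) = -0.213
  v = (7 - (3)·-0.133) / (-6) = -1.233

(-0.213, -1.233)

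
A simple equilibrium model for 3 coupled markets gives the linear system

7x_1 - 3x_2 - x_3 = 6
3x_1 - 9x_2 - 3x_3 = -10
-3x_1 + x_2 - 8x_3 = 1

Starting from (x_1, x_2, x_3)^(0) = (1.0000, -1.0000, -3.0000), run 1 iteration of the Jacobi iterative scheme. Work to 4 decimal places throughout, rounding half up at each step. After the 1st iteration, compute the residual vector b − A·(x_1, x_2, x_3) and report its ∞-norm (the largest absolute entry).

12.7082

Iteration 1:
  x_1 = (6 - (-3)·-1.0000 - (-1)·-3.0000) / (7) = 0.0000
  x_2 = (-10 - (3)·1.0000 - (-3)·-3.0000) / (-9) = 2.4444
  x_3 = (1 - (-3)·1.0000 - (1)·-1.0000) / (-8) = -0.6250
Residual b − A·x = (12.7082, 10.1246, -6.4444); ∞-norm = 12.7082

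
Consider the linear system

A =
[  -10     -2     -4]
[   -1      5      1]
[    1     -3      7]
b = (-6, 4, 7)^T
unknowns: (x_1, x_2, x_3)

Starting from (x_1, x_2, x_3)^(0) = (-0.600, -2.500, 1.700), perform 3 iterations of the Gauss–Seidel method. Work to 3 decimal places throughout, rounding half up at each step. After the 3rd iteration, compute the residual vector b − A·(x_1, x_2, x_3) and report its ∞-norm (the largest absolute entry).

Iteration 1:
  x_1 = (-6 - (-2)·-2.500 - (-4)·1.700) / (-10) = 0.420
  x_2 = (4 - (-1)·0.420 - (1)·1.700) / (5) = 0.544
  x_3 = (7 - (1)·0.420 - (-3)·0.544) / (7) = 1.173
Iteration 2:
  x_1 = (-6 - (-2)·0.544 - (-4)·1.173) / (-10) = 0.022
  x_2 = (4 - (-1)·0.022 - (1)·1.173) / (5) = 0.570
  x_3 = (7 - (1)·0.022 - (-3)·0.570) / (7) = 1.241
Iteration 3:
  x_1 = (-6 - (-2)·0.570 - (-4)·1.241) / (-10) = -0.010
  x_2 = (4 - (-1)·-0.010 - (1)·1.241) / (5) = 0.550
  x_3 = (7 - (1)·-0.010 - (-3)·0.550) / (7) = 1.237
Residual b − A·x = (-0.052, 0.003, 0.001); ∞-norm = 0.052

0.052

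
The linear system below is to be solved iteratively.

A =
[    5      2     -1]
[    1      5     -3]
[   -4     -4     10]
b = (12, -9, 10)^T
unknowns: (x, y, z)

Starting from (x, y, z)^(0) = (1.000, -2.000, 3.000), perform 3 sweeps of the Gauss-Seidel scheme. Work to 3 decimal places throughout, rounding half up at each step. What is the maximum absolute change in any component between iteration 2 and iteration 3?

0.249

Iteration 1:
  x = (12 - (2)·-2.000 - (-1)·3.000) / (5) = 3.800
  y = (-9 - (1)·3.800 - (-3)·3.000) / (5) = -0.760
  z = (10 - (-4)·3.800 - (-4)·-0.760) / (10) = 2.216
Iteration 2:
  x = (12 - (2)·-0.760 - (-1)·2.216) / (5) = 3.147
  y = (-9 - (1)·3.147 - (-3)·2.216) / (5) = -1.100
  z = (10 - (-4)·3.147 - (-4)·-1.100) / (10) = 1.819
Iteration 3:
  x = (12 - (2)·-1.100 - (-1)·1.819) / (5) = 3.204
  y = (-9 - (1)·3.204 - (-3)·1.819) / (5) = -1.349
  z = (10 - (-4)·3.204 - (-4)·-1.349) / (10) = 1.742
Change: (0.057, -0.249, -0.077) → max |·| = 0.249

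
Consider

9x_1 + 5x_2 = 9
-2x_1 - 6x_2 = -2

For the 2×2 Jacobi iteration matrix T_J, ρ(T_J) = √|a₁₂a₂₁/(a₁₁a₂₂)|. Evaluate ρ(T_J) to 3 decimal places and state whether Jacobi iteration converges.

0.430

a₁₂a₂₁/(a₁₁a₂₂) = (5)·(-2) / ((9)·(-6)) = 0.185185
ρ = √|0.185185| = √0.185185 = 0.430
ρ < 1, so Jacobi converges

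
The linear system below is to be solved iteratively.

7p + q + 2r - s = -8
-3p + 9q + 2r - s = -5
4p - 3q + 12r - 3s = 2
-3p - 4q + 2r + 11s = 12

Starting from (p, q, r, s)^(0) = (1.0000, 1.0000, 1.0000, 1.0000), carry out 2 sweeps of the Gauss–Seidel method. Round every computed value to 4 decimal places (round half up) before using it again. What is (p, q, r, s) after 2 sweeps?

Iteration 1:
  p = (-8 - (1)·1.0000 - (2)·1.0000 - (-1)·1.0000) / (7) = -1.4286
  q = (-5 - (-3)·-1.4286 - (2)·1.0000 - (-1)·1.0000) / (9) = -1.1429
  r = (2 - (4)·-1.4286 - (-3)·-1.1429 - (-3)·1.0000) / (12) = 0.6071
  s = (12 - (-3)·-1.4286 - (-4)·-1.1429 - (2)·0.6071) / (11) = 0.1753
Iteration 2:
  p = (-8 - (1)·-1.1429 - (2)·0.6071 - (-1)·0.1753) / (7) = -1.1280
  q = (-5 - (-3)·-1.1280 - (2)·0.6071 - (-1)·0.1753) / (9) = -1.0470
  r = (2 - (4)·-1.1280 - (-3)·-1.0470 - (-3)·0.1753) / (12) = 0.3247
  s = (12 - (-3)·-1.1280 - (-4)·-1.0470 - (2)·0.3247) / (11) = 0.3435

(-1.1280, -1.0470, 0.3247, 0.3435)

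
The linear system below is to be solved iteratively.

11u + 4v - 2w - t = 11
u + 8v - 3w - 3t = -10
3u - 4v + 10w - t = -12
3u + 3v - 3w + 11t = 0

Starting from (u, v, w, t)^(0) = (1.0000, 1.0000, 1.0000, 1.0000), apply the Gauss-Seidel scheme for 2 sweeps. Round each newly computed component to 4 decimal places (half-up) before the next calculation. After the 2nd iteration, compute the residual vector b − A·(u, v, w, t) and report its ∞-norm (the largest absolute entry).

4.8908

Iteration 1:
  u = (11 - (4)·1.0000 - (-2)·1.0000 - (-1)·1.0000) / (11) = 0.9091
  v = (-10 - (1)·0.9091 - (-3)·1.0000 - (-3)·1.0000) / (8) = -0.6136
  w = (-12 - (3)·0.9091 - (-4)·-0.6136 - (-1)·1.0000) / (10) = -1.6182
  t = (0 - (3)·0.9091 - (3)·-0.6136 - (-3)·-1.6182) / (11) = -0.5219
Iteration 2:
  u = (11 - (4)·-0.6136 - (-2)·-1.6182 - (-1)·-0.5219) / (11) = 0.8815
  v = (-10 - (1)·0.8815 - (-3)·-1.6182 - (-3)·-0.5219) / (8) = -2.1627
  w = (-12 - (3)·0.8815 - (-4)·-2.1627 - (-1)·-0.5219) / (10) = -2.3817
  t = (0 - (3)·0.8815 - (3)·-2.1627 - (-3)·-2.3817) / (11) = -0.3001
Residual b − A·x = (4.8908, -1.6253, 0.2216, -0.0004); ∞-norm = 4.8908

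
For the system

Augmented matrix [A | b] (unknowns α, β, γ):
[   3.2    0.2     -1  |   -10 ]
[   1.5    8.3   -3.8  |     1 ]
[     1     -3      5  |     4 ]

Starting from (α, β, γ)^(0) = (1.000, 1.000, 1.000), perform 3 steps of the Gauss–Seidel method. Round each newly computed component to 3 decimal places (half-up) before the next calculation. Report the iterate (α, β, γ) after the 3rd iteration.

Iteration 1:
  α = (-10 - (0.2)·1.000 - (-1)·1.000) / (3.2) = -2.875
  β = (1 - (1.5)·-2.875 - (-3.8)·1.000) / (8.3) = 1.098
  γ = (4 - (1)·-2.875 - (-3)·1.098) / (5) = 2.034
Iteration 2:
  α = (-10 - (0.2)·1.098 - (-1)·2.034) / (3.2) = -2.558
  β = (1 - (1.5)·-2.558 - (-3.8)·2.034) / (8.3) = 1.514
  γ = (4 - (1)·-2.558 - (-3)·1.514) / (5) = 2.220
Iteration 3:
  α = (-10 - (0.2)·1.514 - (-1)·2.220) / (3.2) = -2.526
  β = (1 - (1.5)·-2.526 - (-3.8)·2.220) / (8.3) = 1.593
  γ = (4 - (1)·-2.526 - (-3)·1.593) / (5) = 2.261

(-2.526, 1.593, 2.261)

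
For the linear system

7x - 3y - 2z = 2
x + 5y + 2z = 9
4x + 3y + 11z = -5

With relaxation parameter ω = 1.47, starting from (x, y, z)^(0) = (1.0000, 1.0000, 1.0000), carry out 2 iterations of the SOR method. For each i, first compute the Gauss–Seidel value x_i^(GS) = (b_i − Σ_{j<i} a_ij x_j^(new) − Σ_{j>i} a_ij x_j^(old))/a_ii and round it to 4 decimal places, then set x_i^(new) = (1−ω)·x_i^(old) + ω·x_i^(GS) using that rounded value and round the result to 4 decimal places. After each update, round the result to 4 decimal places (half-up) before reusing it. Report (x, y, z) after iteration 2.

Iteration 1:
  x: GS value = (2 - (-3)·1.0000 - (-2)·1.0000) / (7) = 1.0000;  x ← (1−ω)·1.0000 + ω·1.0000 = 1.0000
  y: GS value = (9 - (1)·1.0000 - (2)·1.0000) / (5) = 1.2000;  y ← (1−ω)·1.0000 + ω·1.2000 = 1.2940
  z: GS value = (-5 - (4)·1.0000 - (3)·1.2940) / (11) = -1.1711;  z ← (1−ω)·1.0000 + ω·-1.1711 = -2.1915
Iteration 2:
  x: GS value = (2 - (-3)·1.2940 - (-2)·-2.1915) / (7) = 0.2141;  x ← (1−ω)·1.0000 + ω·0.2141 = -0.1553
  y: GS value = (9 - (1)·-0.1553 - (2)·-2.1915) / (5) = 2.7077;  y ← (1−ω)·1.2940 + ω·2.7077 = 3.3721
  z: GS value = (-5 - (4)·-0.1553 - (3)·3.3721) / (11) = -1.3177;  z ← (1−ω)·-2.1915 + ω·-1.3177 = -0.9070

(-0.1553, 3.3721, -0.9070)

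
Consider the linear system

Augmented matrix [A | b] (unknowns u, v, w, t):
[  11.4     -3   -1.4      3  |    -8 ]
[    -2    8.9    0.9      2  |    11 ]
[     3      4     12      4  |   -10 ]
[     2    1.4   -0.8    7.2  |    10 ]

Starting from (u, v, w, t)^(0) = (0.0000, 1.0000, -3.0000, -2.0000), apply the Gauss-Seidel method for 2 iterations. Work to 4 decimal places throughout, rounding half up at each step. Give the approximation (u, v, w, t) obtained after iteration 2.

Iteration 1:
  u = (-8 - (-3)·1.0000 - (-1.4)·-3.0000 - (3)·-2.0000) / (11.4) = -0.2807
  v = (11 - (-2)·-0.2807 - (0.9)·-3.0000 - (2)·-2.0000) / (8.9) = 1.9257
  w = (-10 - (3)·-0.2807 - (4)·1.9257 - (4)·-2.0000) / (12) = -0.7384
  t = (10 - (2)·-0.2807 - (1.4)·1.9257 - (-0.8)·-0.7384) / (7.2) = 1.0104
Iteration 2:
  u = (-8 - (-3)·1.9257 - (-1.4)·-0.7384 - (3)·1.0104) / (11.4) = -0.5516
  v = (11 - (-2)·-0.5516 - (0.9)·-0.7384 - (2)·1.0104) / (8.9) = 0.9596
  w = (-10 - (3)·-0.5516 - (4)·0.9596 - (4)·1.0104) / (12) = -1.3521
  t = (10 - (2)·-0.5516 - (1.4)·0.9596 - (-0.8)·-1.3521) / (7.2) = 1.2053

(-0.5516, 0.9596, -1.3521, 1.2053)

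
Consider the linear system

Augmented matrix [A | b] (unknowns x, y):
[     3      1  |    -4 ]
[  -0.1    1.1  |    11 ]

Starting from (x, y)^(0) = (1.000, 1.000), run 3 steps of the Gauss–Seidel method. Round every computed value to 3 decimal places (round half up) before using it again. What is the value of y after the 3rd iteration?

Iteration 1:
  x = (-4 - (1)·1.000) / (3) = -1.667
  y = (11 - (-0.1)·-1.667) / (1.1) = 9.848
Iteration 2:
  x = (-4 - (1)·9.848) / (3) = -4.616
  y = (11 - (-0.1)·-4.616) / (1.1) = 9.580
Iteration 3:
  x = (-4 - (1)·9.580) / (3) = -4.527
  y = (11 - (-0.1)·-4.527) / (1.1) = 9.588

9.588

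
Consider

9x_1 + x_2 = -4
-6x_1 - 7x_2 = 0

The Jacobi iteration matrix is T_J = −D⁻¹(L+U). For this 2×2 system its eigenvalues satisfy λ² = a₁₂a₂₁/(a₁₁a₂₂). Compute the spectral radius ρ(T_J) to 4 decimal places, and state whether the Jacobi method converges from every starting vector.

0.3086

a₁₂a₂₁/(a₁₁a₂₂) = (1)·(-6) / ((9)·(-7)) = 0.095238
ρ = √|0.095238| = √0.095238 = 0.3086
ρ < 1, so Jacobi converges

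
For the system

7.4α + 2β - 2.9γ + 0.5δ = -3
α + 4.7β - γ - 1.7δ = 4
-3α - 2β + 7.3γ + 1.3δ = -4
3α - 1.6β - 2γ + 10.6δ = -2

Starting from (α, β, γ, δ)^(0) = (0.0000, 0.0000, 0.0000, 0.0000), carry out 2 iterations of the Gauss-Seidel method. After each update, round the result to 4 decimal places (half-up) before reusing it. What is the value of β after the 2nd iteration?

Iteration 1:
  α = (-3 - (2)·0.0000 - (-2.9)·0.0000 - (0.5)·0.0000) / (7.4) = -0.4054
  β = (4 - (1)·-0.4054 - (-1)·0.0000 - (-1.7)·0.0000) / (4.7) = 0.9373
  γ = (-4 - (-3)·-0.4054 - (-2)·0.9373 - (1.3)·0.0000) / (7.3) = -0.4578
  δ = (-2 - (3)·-0.4054 - (-1.6)·0.9373 - (-2)·-0.4578) / (10.6) = -0.0188
Iteration 2:
  α = (-3 - (2)·0.9373 - (-2.9)·-0.4578 - (0.5)·-0.0188) / (7.4) = -0.8369
  β = (4 - (1)·-0.8369 - (-1)·-0.4578 - (-1.7)·-0.0188) / (4.7) = 0.9249
  γ = (-4 - (-3)·-0.8369 - (-2)·0.9249 - (1.3)·-0.0188) / (7.3) = -0.6351
  δ = (-2 - (3)·-0.8369 - (-1.6)·0.9249 - (-2)·-0.6351) / (10.6) = 0.0680

0.9249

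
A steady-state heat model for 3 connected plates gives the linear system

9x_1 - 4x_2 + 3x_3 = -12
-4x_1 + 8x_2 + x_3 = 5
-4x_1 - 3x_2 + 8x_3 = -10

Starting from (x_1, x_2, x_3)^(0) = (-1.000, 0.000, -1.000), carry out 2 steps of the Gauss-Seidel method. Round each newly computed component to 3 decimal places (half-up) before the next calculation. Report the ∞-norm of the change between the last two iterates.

Iteration 1:
  x_1 = (-12 - (-4)·0.000 - (3)·-1.000) / (9) = -1.000
  x_2 = (5 - (-4)·-1.000 - (1)·-1.000) / (8) = 0.250
  x_3 = (-10 - (-4)·-1.000 - (-3)·0.250) / (8) = -1.656
Iteration 2:
  x_1 = (-12 - (-4)·0.250 - (3)·-1.656) / (9) = -0.670
  x_2 = (5 - (-4)·-0.670 - (1)·-1.656) / (8) = 0.497
  x_3 = (-10 - (-4)·-0.670 - (-3)·0.497) / (8) = -1.399
Change: (0.330, 0.247, 0.257) → max |·| = 0.330

0.330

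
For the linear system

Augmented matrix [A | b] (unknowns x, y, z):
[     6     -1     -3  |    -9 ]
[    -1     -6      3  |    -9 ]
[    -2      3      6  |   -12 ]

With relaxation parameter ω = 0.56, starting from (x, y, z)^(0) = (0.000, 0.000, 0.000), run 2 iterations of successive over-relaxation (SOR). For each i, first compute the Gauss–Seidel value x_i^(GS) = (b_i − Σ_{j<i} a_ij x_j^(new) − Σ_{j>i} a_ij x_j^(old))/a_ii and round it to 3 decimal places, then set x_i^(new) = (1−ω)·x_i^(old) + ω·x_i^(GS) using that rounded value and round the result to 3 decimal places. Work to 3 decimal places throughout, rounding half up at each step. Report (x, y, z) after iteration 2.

Iteration 1:
  x: GS value = (-9 - (-1)·0.000 - (-3)·0.000) / (6) = -1.500;  x ← (1−ω)·0.000 + ω·-1.500 = -0.840
  y: GS value = (-9 - (-1)·-0.840 - (3)·0.000) / (-6) = 1.640;  y ← (1−ω)·0.000 + ω·1.640 = 0.918
  z: GS value = (-12 - (-2)·-0.840 - (3)·0.918) / (6) = -2.739;  z ← (1−ω)·0.000 + ω·-2.739 = -1.534
Iteration 2:
  x: GS value = (-9 - (-1)·0.918 - (-3)·-1.534) / (6) = -2.114;  x ← (1−ω)·-0.840 + ω·-2.114 = -1.553
  y: GS value = (-9 - (-1)·-1.553 - (3)·-1.534) / (-6) = 0.992;  y ← (1−ω)·0.918 + ω·0.992 = 0.959
  z: GS value = (-12 - (-2)·-1.553 - (3)·0.959) / (6) = -2.997;  z ← (1−ω)·-1.534 + ω·-2.997 = -2.353

(-1.553, 0.959, -2.353)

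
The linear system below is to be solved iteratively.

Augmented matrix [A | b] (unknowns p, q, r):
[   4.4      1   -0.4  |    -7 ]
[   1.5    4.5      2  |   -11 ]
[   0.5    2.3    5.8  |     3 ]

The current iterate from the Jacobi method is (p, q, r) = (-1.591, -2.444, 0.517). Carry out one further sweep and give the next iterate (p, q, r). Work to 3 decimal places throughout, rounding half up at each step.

(-0.988, -2.144, 1.624)

One sweep:
  p = (-7 - (1)·-2.444 - (-0.4)·0.517) / (4.4) = -0.988
  q = (-11 - (1.5)·-1.591 - (2)·0.517) / (4.5) = -2.144
  r = (3 - (0.5)·-1.591 - (2.3)·-2.444) / (5.8) = 1.624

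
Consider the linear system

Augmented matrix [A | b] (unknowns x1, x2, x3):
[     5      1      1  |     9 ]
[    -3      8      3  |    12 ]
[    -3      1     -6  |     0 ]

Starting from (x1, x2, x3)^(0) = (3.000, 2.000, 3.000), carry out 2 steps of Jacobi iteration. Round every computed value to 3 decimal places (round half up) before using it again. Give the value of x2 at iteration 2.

Iteration 1:
  x1 = (9 - (1)·2.000 - (1)·3.000) / (5) = 0.800
  x2 = (12 - (-3)·3.000 - (3)·3.000) / (8) = 1.500
  x3 = (0 - (-3)·3.000 - (1)·2.000) / (-6) = -1.167
Iteration 2:
  x1 = (9 - (1)·1.500 - (1)·-1.167) / (5) = 1.733
  x2 = (12 - (-3)·0.800 - (3)·-1.167) / (8) = 2.238
  x3 = (0 - (-3)·0.800 - (1)·1.500) / (-6) = -0.150

2.238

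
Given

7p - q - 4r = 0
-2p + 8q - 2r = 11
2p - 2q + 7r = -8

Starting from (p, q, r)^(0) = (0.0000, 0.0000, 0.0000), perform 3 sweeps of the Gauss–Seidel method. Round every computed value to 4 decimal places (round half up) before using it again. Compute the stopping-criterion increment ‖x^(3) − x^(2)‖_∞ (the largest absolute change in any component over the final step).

0.0373

Iteration 1:
  p = (0 - (-1)·0.0000 - (-4)·0.0000) / (7) = 0.0000
  q = (11 - (-2)·0.0000 - (-2)·0.0000) / (8) = 1.3750
  r = (-8 - (2)·0.0000 - (-2)·1.3750) / (7) = -0.7500
Iteration 2:
  p = (0 - (-1)·1.3750 - (-4)·-0.7500) / (7) = -0.2321
  q = (11 - (-2)·-0.2321 - (-2)·-0.7500) / (8) = 1.1295
  r = (-8 - (2)·-0.2321 - (-2)·1.1295) / (7) = -0.7538
Iteration 3:
  p = (0 - (-1)·1.1295 - (-4)·-0.7538) / (7) = -0.2694
  q = (11 - (-2)·-0.2694 - (-2)·-0.7538) / (8) = 1.1192
  r = (-8 - (2)·-0.2694 - (-2)·1.1192) / (7) = -0.7461
Change: (-0.0373, -0.0103, 0.0077) → max |·| = 0.0373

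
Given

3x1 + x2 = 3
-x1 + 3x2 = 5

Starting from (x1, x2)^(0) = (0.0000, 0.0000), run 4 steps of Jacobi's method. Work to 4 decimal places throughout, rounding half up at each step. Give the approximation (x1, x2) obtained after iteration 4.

Iteration 1:
  x1 = (3 - (1)·0.0000) / (3) = 1.0000
  x2 = (5 - (-1)·0.0000) / (3) = 1.6667
Iteration 2:
  x1 = (3 - (1)·1.6667) / (3) = 0.4444
  x2 = (5 - (-1)·1.0000) / (3) = 2.0000
Iteration 3:
  x1 = (3 - (1)·2.0000) / (3) = 0.3333
  x2 = (5 - (-1)·0.4444) / (3) = 1.8148
Iteration 4:
  x1 = (3 - (1)·1.8148) / (3) = 0.3951
  x2 = (5 - (-1)·0.3333) / (3) = 1.7778

(0.3951, 1.7778)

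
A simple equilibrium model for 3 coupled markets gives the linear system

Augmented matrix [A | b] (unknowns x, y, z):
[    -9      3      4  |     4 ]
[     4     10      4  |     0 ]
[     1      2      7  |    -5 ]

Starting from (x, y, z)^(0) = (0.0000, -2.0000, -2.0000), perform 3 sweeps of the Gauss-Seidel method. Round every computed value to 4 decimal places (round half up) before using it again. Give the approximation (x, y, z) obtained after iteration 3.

Iteration 1:
  x = (4 - (3)·-2.0000 - (4)·-2.0000) / (-9) = -2.0000
  y = (0 - (4)·-2.0000 - (4)·-2.0000) / (10) = 1.6000
  z = (-5 - (1)·-2.0000 - (2)·1.6000) / (7) = -0.8857
Iteration 2:
  x = (4 - (3)·1.6000 - (4)·-0.8857) / (-9) = -0.3048
  y = (0 - (4)·-0.3048 - (4)·-0.8857) / (10) = 0.4762
  z = (-5 - (1)·-0.3048 - (2)·0.4762) / (7) = -0.8068
Iteration 3:
  x = (4 - (3)·0.4762 - (4)·-0.8068) / (-9) = -0.6443
  y = (0 - (4)·-0.6443 - (4)·-0.8068) / (10) = 0.5804
  z = (-5 - (1)·-0.6443 - (2)·0.5804) / (7) = -0.7881

(-0.6443, 0.5804, -0.7881)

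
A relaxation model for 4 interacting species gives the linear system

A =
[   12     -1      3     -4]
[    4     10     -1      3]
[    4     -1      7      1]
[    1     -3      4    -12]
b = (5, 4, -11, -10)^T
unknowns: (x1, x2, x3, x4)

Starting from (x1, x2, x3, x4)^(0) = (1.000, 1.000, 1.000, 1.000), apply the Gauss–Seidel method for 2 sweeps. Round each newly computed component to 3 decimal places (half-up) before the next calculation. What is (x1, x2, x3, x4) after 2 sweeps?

Iteration 1:
  x1 = (5 - (-1)·1.000 - (3)·1.000 - (-4)·1.000) / (12) = 0.583
  x2 = (4 - (4)·0.583 - (-1)·1.000 - (3)·1.000) / (10) = -0.033
  x3 = (-11 - (4)·0.583 - (-1)·-0.033 - (1)·1.000) / (7) = -2.052
  x4 = (-10 - (1)·0.583 - (-3)·-0.033 - (4)·-2.052) / (-12) = 0.206
Iteration 2:
  x1 = (5 - (-1)·-0.033 - (3)·-2.052 - (-4)·0.206) / (12) = 0.996
  x2 = (4 - (4)·0.996 - (-1)·-2.052 - (3)·0.206) / (10) = -0.265
  x3 = (-11 - (4)·0.996 - (-1)·-0.265 - (1)·0.206) / (7) = -2.208
  x4 = (-10 - (1)·0.996 - (-3)·-0.265 - (4)·-2.208) / (-12) = 0.247

(0.996, -0.265, -2.208, 0.247)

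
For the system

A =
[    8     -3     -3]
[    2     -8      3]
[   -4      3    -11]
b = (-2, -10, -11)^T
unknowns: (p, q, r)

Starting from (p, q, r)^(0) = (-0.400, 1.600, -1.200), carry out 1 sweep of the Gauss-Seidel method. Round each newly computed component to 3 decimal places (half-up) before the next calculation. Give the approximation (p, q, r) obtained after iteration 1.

(-0.100, 0.775, 1.248)

Iteration 1:
  p = (-2 - (-3)·1.600 - (-3)·-1.200) / (8) = -0.100
  q = (-10 - (2)·-0.100 - (3)·-1.200) / (-8) = 0.775
  r = (-11 - (-4)·-0.100 - (3)·0.775) / (-11) = 1.248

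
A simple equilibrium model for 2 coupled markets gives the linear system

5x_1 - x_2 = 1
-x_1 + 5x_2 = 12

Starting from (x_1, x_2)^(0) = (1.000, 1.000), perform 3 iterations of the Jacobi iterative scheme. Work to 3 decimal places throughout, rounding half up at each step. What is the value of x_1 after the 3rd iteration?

0.696

Iteration 1:
  x_1 = (1 - (-1)·1.000) / (5) = 0.400
  x_2 = (12 - (-1)·1.000) / (5) = 2.600
Iteration 2:
  x_1 = (1 - (-1)·2.600) / (5) = 0.720
  x_2 = (12 - (-1)·0.400) / (5) = 2.480
Iteration 3:
  x_1 = (1 - (-1)·2.480) / (5) = 0.696
  x_2 = (12 - (-1)·0.720) / (5) = 2.544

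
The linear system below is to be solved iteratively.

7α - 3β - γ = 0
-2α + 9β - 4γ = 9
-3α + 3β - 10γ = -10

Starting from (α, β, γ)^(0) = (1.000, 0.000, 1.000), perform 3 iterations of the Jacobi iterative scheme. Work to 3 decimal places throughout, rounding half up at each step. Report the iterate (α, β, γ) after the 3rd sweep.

Iteration 1:
  α = (0 - (-3)·0.000 - (-1)·1.000) / (7) = 0.143
  β = (9 - (-2)·1.000 - (-4)·1.000) / (9) = 1.667
  γ = (-10 - (-3)·1.000 - (3)·0.000) / (-10) = 0.700
Iteration 2:
  α = (0 - (-3)·1.667 - (-1)·0.700) / (7) = 0.814
  β = (9 - (-2)·0.143 - (-4)·0.700) / (9) = 1.343
  γ = (-10 - (-3)·0.143 - (3)·1.667) / (-10) = 1.457
Iteration 3:
  α = (0 - (-3)·1.343 - (-1)·1.457) / (7) = 0.784
  β = (9 - (-2)·0.814 - (-4)·1.457) / (9) = 1.828
  γ = (-10 - (-3)·0.814 - (3)·1.343) / (-10) = 1.159

(0.784, 1.828, 1.159)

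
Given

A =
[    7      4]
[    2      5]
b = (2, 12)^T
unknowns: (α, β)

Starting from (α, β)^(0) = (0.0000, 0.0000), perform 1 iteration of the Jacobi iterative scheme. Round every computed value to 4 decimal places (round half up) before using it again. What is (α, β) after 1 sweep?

(0.2857, 2.4000)

Iteration 1:
  α = (2 - (4)·0.0000) / (7) = 0.2857
  β = (12 - (2)·0.0000) / (5) = 2.4000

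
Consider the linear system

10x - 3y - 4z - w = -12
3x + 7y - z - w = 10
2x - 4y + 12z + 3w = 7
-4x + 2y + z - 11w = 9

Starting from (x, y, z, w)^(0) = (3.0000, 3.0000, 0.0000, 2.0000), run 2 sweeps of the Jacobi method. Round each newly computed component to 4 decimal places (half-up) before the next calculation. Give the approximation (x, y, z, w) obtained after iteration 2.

Iteration 1:
  x = (-12 - (-3)·3.0000 - (-4)·0.0000 - (-1)·2.0000) / (10) = -0.1000
  y = (10 - (3)·3.0000 - (-1)·0.0000 - (-1)·2.0000) / (7) = 0.4286
  z = (7 - (2)·3.0000 - (-4)·3.0000 - (3)·2.0000) / (12) = 0.5833
  w = (9 - (-4)·3.0000 - (2)·3.0000 - (1)·0.0000) / (-11) = -1.3636
Iteration 2:
  x = (-12 - (-3)·0.4286 - (-4)·0.5833 - (-1)·-1.3636) / (10) = -0.9745
  y = (10 - (3)·-0.1000 - (-1)·0.5833 - (-1)·-1.3636) / (7) = 1.3600
  z = (7 - (2)·-0.1000 - (-4)·0.4286 - (3)·-1.3636) / (12) = 1.0838
  w = (9 - (-4)·-0.1000 - (2)·0.4286 - (1)·0.5833) / (-11) = -0.6509

(-0.9745, 1.3600, 1.0838, -0.6509)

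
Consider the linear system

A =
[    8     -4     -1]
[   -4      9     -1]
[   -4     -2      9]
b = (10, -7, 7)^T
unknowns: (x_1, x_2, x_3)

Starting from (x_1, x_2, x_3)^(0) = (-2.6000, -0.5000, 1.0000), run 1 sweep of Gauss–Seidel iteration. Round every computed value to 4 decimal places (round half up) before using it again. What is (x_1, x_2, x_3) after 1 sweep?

(1.1250, -0.1667, 1.2407)

Iteration 1:
  x_1 = (10 - (-4)·-0.5000 - (-1)·1.0000) / (8) = 1.1250
  x_2 = (-7 - (-4)·1.1250 - (-1)·1.0000) / (9) = -0.1667
  x_3 = (7 - (-4)·1.1250 - (-2)·-0.1667) / (9) = 1.2407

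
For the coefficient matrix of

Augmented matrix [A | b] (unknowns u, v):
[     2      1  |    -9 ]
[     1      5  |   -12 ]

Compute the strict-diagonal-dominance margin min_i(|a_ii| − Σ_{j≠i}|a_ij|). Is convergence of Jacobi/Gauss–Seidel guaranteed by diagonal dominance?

1

row 1: |2| − (1) = 1
row 2: |5| − (1) = 4
minimum over rows = 1 → strictly diagonally dominant (convergence guaranteed)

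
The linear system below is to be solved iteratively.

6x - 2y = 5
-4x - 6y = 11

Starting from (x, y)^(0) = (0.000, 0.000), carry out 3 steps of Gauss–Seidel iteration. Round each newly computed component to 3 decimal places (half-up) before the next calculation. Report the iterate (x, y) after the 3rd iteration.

Iteration 1:
  x = (5 - (-2)·0.000) / (6) = 0.833
  y = (11 - (-4)·0.833) / (-6) = -2.389
Iteration 2:
  x = (5 - (-2)·-2.389) / (6) = 0.037
  y = (11 - (-4)·0.037) / (-6) = -1.858
Iteration 3:
  x = (5 - (-2)·-1.858) / (6) = 0.214
  y = (11 - (-4)·0.214) / (-6) = -1.976

(0.214, -1.976)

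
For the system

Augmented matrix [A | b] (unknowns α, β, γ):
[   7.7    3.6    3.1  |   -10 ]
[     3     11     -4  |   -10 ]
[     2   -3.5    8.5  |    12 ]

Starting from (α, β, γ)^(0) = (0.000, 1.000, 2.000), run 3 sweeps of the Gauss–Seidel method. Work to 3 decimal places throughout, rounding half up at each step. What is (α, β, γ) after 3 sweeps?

Iteration 1:
  α = (-10 - (3.6)·1.000 - (3.1)·2.000) / (7.7) = -2.571
  β = (-10 - (3)·-2.571 - (-4)·2.000) / (11) = 0.519
  γ = (12 - (2)·-2.571 - (-3.5)·0.519) / (8.5) = 2.230
Iteration 2:
  α = (-10 - (3.6)·0.519 - (3.1)·2.230) / (7.7) = -2.439
  β = (-10 - (3)·-2.439 - (-4)·2.230) / (11) = 0.567
  γ = (12 - (2)·-2.439 - (-3.5)·0.567) / (8.5) = 2.219
Iteration 3:
  α = (-10 - (3.6)·0.567 - (3.1)·2.219) / (7.7) = -2.457
  β = (-10 - (3)·-2.457 - (-4)·2.219) / (11) = 0.568
  γ = (12 - (2)·-2.457 - (-3.5)·0.568) / (8.5) = 2.224

(-2.457, 0.568, 2.224)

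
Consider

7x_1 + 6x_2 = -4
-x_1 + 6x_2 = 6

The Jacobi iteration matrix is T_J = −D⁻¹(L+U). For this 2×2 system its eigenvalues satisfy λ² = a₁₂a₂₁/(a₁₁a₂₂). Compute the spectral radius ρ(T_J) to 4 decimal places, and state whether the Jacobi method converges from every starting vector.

0.3780

a₁₂a₂₁/(a₁₁a₂₂) = (6)·(-1) / ((7)·(6)) = -0.142857
ρ = √|-0.142857| = √0.142857 = 0.3780
ρ < 1, so Jacobi converges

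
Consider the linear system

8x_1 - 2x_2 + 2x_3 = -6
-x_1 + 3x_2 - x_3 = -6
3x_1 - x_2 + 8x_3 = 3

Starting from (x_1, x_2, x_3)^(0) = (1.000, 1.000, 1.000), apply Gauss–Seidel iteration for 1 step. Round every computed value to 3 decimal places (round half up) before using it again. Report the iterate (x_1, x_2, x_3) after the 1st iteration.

(-0.750, -1.917, 0.417)

Iteration 1:
  x_1 = (-6 - (-2)·1.000 - (2)·1.000) / (8) = -0.750
  x_2 = (-6 - (-1)·-0.750 - (-1)·1.000) / (3) = -1.917
  x_3 = (3 - (3)·-0.750 - (-1)·-1.917) / (8) = 0.417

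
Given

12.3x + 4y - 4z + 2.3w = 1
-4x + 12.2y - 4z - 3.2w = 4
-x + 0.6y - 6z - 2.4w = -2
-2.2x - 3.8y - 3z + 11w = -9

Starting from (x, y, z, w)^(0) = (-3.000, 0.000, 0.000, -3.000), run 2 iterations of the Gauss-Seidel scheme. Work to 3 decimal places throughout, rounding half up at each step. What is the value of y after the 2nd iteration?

Iteration 1:
  x = (1 - (4)·0.000 - (-4)·0.000 - (2.3)·-3.000) / (12.3) = 0.642
  y = (4 - (-4)·0.642 - (-4)·0.000 - (-3.2)·-3.000) / (12.2) = -0.249
  z = (-2 - (-1)·0.642 - (0.6)·-0.249 - (-2.4)·-3.000) / (-6) = 1.401
  w = (-9 - (-2.2)·0.642 - (-3.8)·-0.249 - (-3)·1.401) / (11) = -0.394
Iteration 2:
  x = (1 - (4)·-0.249 - (-4)·1.401 - (2.3)·-0.394) / (12.3) = 0.692
  y = (4 - (-4)·0.692 - (-4)·1.401 - (-3.2)·-0.394) / (12.2) = 0.911
  z = (-2 - (-1)·0.692 - (0.6)·0.911 - (-2.4)·-0.394) / (-6) = 0.467
  w = (-9 - (-2.2)·0.692 - (-3.8)·0.911 - (-3)·0.467) / (11) = -0.238

0.911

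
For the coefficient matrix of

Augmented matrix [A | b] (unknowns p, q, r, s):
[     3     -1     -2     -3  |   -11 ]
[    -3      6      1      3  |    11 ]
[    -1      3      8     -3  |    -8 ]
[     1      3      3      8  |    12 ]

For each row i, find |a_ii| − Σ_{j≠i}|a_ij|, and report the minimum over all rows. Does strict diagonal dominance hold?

-3

row 1: |3| − (1+2+3) = -3
row 2: |6| − (3+1+3) = -1
row 3: |8| − (1+3+3) = 1
row 4: |8| − (1+3+3) = 1
minimum over rows = -3 → not strictly diagonally dominant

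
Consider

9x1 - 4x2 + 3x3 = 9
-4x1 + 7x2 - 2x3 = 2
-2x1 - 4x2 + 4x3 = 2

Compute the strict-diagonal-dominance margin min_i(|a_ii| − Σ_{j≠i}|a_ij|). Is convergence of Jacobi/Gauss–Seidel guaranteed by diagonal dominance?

-2

row 1: |9| − (4+3) = 2
row 2: |7| − (4+2) = 1
row 3: |4| − (2+4) = -2
minimum over rows = -2 → not strictly diagonally dominant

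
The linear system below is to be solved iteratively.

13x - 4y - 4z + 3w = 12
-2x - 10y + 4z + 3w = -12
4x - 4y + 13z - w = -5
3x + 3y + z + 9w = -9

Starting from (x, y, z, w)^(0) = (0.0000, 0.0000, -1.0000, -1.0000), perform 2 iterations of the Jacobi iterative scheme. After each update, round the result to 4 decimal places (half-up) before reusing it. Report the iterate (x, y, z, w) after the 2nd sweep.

(1.1401, 0.5795, -0.5595, -1.3975)

Iteration 1:
  x = (12 - (-4)·0.0000 - (-4)·-1.0000 - (3)·-1.0000) / (13) = 0.8462
  y = (-12 - (-2)·0.0000 - (4)·-1.0000 - (3)·-1.0000) / (-10) = 0.5000
  z = (-5 - (4)·0.0000 - (-4)·0.0000 - (-1)·-1.0000) / (13) = -0.4615
  w = (-9 - (3)·0.0000 - (3)·0.0000 - (1)·-1.0000) / (9) = -0.8889
Iteration 2:
  x = (12 - (-4)·0.5000 - (-4)·-0.4615 - (3)·-0.8889) / (13) = 1.1401
  y = (-12 - (-2)·0.8462 - (4)·-0.4615 - (3)·-0.8889) / (-10) = 0.5795
  z = (-5 - (4)·0.8462 - (-4)·0.5000 - (-1)·-0.8889) / (13) = -0.5595
  w = (-9 - (3)·0.8462 - (3)·0.5000 - (1)·-0.4615) / (9) = -1.3975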